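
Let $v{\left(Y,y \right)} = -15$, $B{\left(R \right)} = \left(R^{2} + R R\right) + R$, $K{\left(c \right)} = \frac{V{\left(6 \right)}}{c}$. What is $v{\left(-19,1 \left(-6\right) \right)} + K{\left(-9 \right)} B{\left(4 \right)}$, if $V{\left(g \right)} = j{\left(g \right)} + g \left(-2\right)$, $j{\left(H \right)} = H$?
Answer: $9$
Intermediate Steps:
$V{\left(g \right)} = - g$ ($V{\left(g \right)} = g + g \left(-2\right) = g - 2 g = - g$)
$K{\left(c \right)} = - \frac{6}{c}$ ($K{\left(c \right)} = \frac{\left(-1\right) 6}{c} = - \frac{6}{c}$)
$B{\left(R \right)} = R + 2 R^{2}$ ($B{\left(R \right)} = \left(R^{2} + R^{2}\right) + R = 2 R^{2} + R = R + 2 R^{2}$)
$v{\left(-19,1 \left(-6\right) \right)} + K{\left(-9 \right)} B{\left(4 \right)} = -15 + - \frac{6}{-9} \cdot 4 \left(1 + 2 \cdot 4\right) = -15 + \left(-6\right) \left(- \frac{1}{9}\right) 4 \left(1 + 8\right) = -15 + \frac{2 \cdot 4 \cdot 9}{3} = -15 + \frac{2}{3} \cdot 36 = -15 + 24 = 9$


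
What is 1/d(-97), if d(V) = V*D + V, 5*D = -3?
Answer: -5/194 ≈ -0.025773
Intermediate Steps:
D = -3/5 (D = (1/5)*(-3) = -3/5 ≈ -0.60000)
d(V) = 2*V/5 (d(V) = V*(-3/5) + V = -3*V/5 + V = 2*V/5)
1/d(-97) = 1/((2/5)*(-97)) = 1/(-194/5) = -5/194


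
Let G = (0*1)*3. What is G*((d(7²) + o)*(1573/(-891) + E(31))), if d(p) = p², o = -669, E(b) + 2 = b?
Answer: 0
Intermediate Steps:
E(b) = -2 + b
G = 0 (G = 0*3 = 0)
G*((d(7²) + o)*(1573/(-891) + E(31))) = 0*(((7²)² - 669)*(1573/(-891) + (-2 + 31))) = 0*((49² - 669)*(1573*(-1/891) + 29)) = 0*((2401 - 669)*(-143/81 + 29)) = 0*(1732*(2206/81)) = 0*(3820792/81) = 0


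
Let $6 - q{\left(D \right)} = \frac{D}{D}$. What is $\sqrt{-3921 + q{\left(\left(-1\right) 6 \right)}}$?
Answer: $2 i \sqrt{979} \approx 62.578 i$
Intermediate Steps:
$q{\left(D \right)} = 5$ ($q{\left(D \right)} = 6 - \frac{D}{D} = 6 - 1 = 5$)
$\sqrt{-3921 + q{\left(\left(-1\right) 6 \right)}} = \sqrt{-3921 + 5} = \sqrt{-3916} = 2 i \sqrt{979}$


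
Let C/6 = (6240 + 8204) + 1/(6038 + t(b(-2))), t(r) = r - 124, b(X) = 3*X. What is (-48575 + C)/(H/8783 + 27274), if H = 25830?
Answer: 988218445747/707699740888 ≈ 1.3964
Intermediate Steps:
t(r) = -124 + r
C = 256005459/2954 (C = 6*((6240 + 8204) + 1/(6038 + (-124 + 3*(-2)))) = 6*(14444 + 1/(6038 + (-124 - 6))) = 6*(14444 + 1/(6038 - 130)) = 6*(14444 + 1/5908) = 6*(85335153/5908) = 256005459/2954 ≈ 86664.)
(-48575 + C)/(H/8783 + 27274) = (-48575 + 256005459/2954)/(25830/8783 + 27274) = 112514909/(2954*(25830*(1/8783) + 27274)) = 112514909/(2954*(25830/8783 + 27274)) = 112514909/(2954*(239573372/8783)) = (112514909/2954)*(8783/239573372) = 988218445747/707699740888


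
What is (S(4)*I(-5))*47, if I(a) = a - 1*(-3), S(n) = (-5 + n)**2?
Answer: -94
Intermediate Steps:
I(a) = 3 + a (I(a) = a + 3 = 3 + a)
(S(4)*I(-5))*47 = ((-5 + 4)**2*(3 - 5))*47 = ((-1)**2*(-2))*47 = (1*(-2))*47 = -2*47 = -94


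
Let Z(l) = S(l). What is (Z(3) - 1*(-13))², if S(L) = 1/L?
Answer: 1600/9 ≈ 177.78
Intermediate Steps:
Z(l) = 1/l
(Z(3) - 1*(-13))² = (1/3 - 1*(-13))² = (⅓ + 13)² = (40/3)² = 1600/9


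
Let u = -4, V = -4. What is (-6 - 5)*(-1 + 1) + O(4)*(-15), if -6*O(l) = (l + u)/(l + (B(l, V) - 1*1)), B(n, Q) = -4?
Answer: 0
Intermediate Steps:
O(l) = -(-4 + l)/(6*(-5 + l)) (O(l) = -(l - 4)/(6*(l + (-4 - 1*1))) = -(-4 + l)/(6*(l + (-4 - 1))) = -(-4 + l)/(6*(l - 5)) = -(-4 + l)/(6*(-5 + l)))
(-6 - 5)*(-1 + 1) + O(4)*(-15) = (-6 - 5)*(-1 + 1) + ((4 - 1*4)/(6*(-5 + 4)))*(-15) = -11*0 + ((⅙)*(4 - 4)/(-1))*(-15) = 0 + ((⅙)*(-1)*0)*(-15) = 0 + 0*(-15) = 0 + 0 = 0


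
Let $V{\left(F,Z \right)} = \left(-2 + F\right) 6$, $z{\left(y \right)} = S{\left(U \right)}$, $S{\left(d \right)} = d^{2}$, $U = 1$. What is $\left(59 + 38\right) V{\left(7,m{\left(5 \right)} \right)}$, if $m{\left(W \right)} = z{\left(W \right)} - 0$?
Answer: $2910$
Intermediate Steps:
$z{\left(y \right)} = 1$ ($z{\left(y \right)} = 1^{2} = 1$)
$m{\left(W \right)} = 1$ ($m{\left(W \right)} = 1 - 0 = 1 + 0 = 1$)
$V{\left(F,Z \right)} = -12 + 6 F$
$\left(59 + 38\right) V{\left(7,m{\left(5 \right)} \right)} = \left(59 + 38\right) \left(-12 + 6 \cdot 7\right) = 97 \left(-12 + 42\right) = 97 \cdot 30 = 2910$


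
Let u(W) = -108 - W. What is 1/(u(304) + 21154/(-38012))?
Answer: -19006/7841049 ≈ -0.0024239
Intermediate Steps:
1/(u(304) + 21154/(-38012)) = 1/((-108 - 1*304) + 21154/(-38012)) = 1/((-108 - 304) + 21154*(-1/38012)) = 1/(-412 - 10577/19006) = 1/(-7841049/19006) = -19006/7841049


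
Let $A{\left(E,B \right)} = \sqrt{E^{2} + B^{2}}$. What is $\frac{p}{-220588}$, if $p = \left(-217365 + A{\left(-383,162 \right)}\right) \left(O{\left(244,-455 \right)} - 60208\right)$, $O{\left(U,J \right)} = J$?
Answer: $- \frac{13186012995}{220588} + \frac{60663 \sqrt{172933}}{220588} \approx -59662.0$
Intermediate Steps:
$A{\left(E,B \right)} = \sqrt{B^{2} + E^{2}}$
$p = 13186012995 - 60663 \sqrt{172933}$ ($p = \left(-217365 + \sqrt{162^{2} + \left(-383\right)^{2}}\right) \left(-455 - 60208\right) = \left(-217365 + \sqrt{26244 + 146689}\right) \left(-60663\right) = \left(-217365 + \sqrt{172933}\right) \left(-60663\right) = 13186012995 - 60663 \sqrt{172933} \approx 1.3161 \cdot 10^{10}$)
$\frac{p}{-220588} = \frac{13186012995 - 60663 \sqrt{172933}}{-220588} = \left(13186012995 - 60663 \sqrt{172933}\right) \left(- \frac{1}{220588}\right) = - \frac{13186012995}{220588} + \frac{60663 \sqrt{172933}}{220588}$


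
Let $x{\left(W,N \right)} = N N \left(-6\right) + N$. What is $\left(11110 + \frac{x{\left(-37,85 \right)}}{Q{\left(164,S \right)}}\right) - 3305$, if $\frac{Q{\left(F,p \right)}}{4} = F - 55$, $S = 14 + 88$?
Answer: $\frac{3359715}{436} \approx 7705.8$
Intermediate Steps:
$S = 102$
$Q{\left(F,p \right)} = -220 + 4 F$ ($Q{\left(F,p \right)} = 4 \left(F - 55\right) = 4 \left(-55 + F\right) = -220 + 4 F$)
$x{\left(W,N \right)} = N - 6 N^{2}$ ($x{\left(W,N \right)} = N^{2} \left(-6\right) + N = - 6 N^{2} + N = N - 6 N^{2}$)
$\left(11110 + \frac{x{\left(-37,85 \right)}}{Q{\left(164,S \right)}}\right) - 3305 = \left(11110 + \frac{85 \left(1 - 510\right)}{-220 + 4 \cdot 164}\right) - 3305 = \left(11110 + \frac{85 \left(1 - 510\right)}{-220 + 656}\right) - 3305 = \left(11110 + \frac{85 \left(-509\right)}{436}\right) - 3305 = \left(11110 - \frac{43265}{436}\right) - 3305 = \frac{4800695}{436} - 3305 = \frac{3359715}{436}$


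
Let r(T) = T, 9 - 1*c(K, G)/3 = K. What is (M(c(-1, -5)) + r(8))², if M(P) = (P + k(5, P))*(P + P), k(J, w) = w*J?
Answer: 116812864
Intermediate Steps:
c(K, G) = 27 - 3*K
k(J, w) = J*w
M(P) = 12*P² (M(P) = (P + 5*P)*(P + P) = (6*P)*(2*P) = 12*P²)
(M(c(-1, -5)) + r(8))² = (12*(27 - 3*(-1))² + 8)² = (12*(27 + 3)² + 8)² = (12*30² + 8)² = (12*900 + 8)² = (10800 + 8)² = 10808² = 116812864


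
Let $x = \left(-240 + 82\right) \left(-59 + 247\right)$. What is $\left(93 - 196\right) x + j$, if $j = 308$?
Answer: $3059820$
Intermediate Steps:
$x = -29704$ ($x = \left(-158\right) 188 = -29704$)
$\left(93 - 196\right) x + j = \left(93 - 196\right) \left(-29704\right) + 308 = \left(-103\right) \left(-29704\right) + 308 = 3059512 + 308 = 3059820$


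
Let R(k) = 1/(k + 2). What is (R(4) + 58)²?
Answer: 121801/36 ≈ 3383.4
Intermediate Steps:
R(k) = 1/(2 + k)
(R(4) + 58)² = (1/(2 + 4) + 58)² = (1/6 + 58)² = (⅙ + 58)² = (349/6)² = 121801/36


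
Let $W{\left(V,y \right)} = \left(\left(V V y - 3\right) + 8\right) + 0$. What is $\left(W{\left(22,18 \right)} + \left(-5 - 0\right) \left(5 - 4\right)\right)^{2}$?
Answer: $75898944$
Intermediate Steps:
$W{\left(V,y \right)} = 5 + y V^{2}$ ($W{\left(V,y \right)} = \left(\left(V^{2} y - 3\right) + 8\right) + 0 = \left(\left(y V^{2} - 3\right) + 8\right) + 0 = \left(\left(-3 + y V^{2}\right) + 8\right) + 0 = \left(5 + y V^{2}\right) + 0 = 5 + y V^{2}$)
$\left(W{\left(22,18 \right)} + \left(-5 - 0\right) \left(5 - 4\right)\right)^{2} = \left(\left(5 + 18 \cdot 22^{2}\right) + \left(-5 - 0\right) \left(5 - 4\right)\right)^{2} = \left(\left(5 + 18 \cdot 484\right) + \left(-5 + 0\right) 1\right)^{2} = \left(\left(5 + 8712\right) - 5\right)^{2} = \left(8717 - 5\right)^{2} = 8712^{2} = 75898944$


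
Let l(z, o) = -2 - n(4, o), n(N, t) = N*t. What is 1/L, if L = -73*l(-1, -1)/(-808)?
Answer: 404/73 ≈ 5.5342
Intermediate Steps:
l(z, o) = -2 - 4*o
L = 73/404 (L = -73*(-2 - 4*(-1))/(-808) = -73*(-2 + 4)*(-1/808) = -73*2*(-1/808) = -146*(-1/808) = 73/404 ≈ 0.18069)
1/L = 1/(73/404) = 404/73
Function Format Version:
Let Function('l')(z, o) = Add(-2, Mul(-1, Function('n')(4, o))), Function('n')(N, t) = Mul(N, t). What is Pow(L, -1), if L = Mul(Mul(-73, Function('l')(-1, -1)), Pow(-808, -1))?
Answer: Rational(404, 73) ≈ 5.5342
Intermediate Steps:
Function('l')(z, o) = Add(-2, Mul(-4, o)) (Function('l')(z, o) = Add(-2, Mul(-1, Mul(4, o))) = Add(-2, Mul(-4, o)))
L = Rational(73, 404) (L = Mul(Mul(-73, Add(-2, Mul(-4, -1))), Pow(-808, -1)) = Mul(Mul(-73, Add(-2, 4)), Rational(-1, 808)) = Mul(Mul(-73, 2), Rational(-1, 808)) = Mul(-146, Rational(-1, 808)) = Rational(73, 404) ≈ 0.18069)
Pow(L, -1) = Pow(Rational(73, 404), -1) = Rational(404, 73)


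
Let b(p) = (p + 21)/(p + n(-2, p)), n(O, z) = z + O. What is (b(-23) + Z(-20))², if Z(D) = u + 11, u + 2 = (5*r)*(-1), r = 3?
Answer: 20449/576 ≈ 35.502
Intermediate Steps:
n(O, z) = O + z
u = -17 (u = -2 + (5*3)*(-1) = -2 + 15*(-1) = -2 - 15 = -17)
b(p) = (21 + p)/(-2 + 2*p) (b(p) = (p + 21)/(p + (-2 + p)) = (21 + p)/(-2 + 2*p))
Z(D) = -6 (Z(D) = -17 + 11 = -6)
(b(-23) + Z(-20))² = ((21 - 23)/(2*(-1 - 23)) - 6)² = ((½)*(-2)/(-24) - 6)² = ((½)*(-1/24)*(-2) - 6)² = (1/24 - 6)² = (-143/24)² = 20449/576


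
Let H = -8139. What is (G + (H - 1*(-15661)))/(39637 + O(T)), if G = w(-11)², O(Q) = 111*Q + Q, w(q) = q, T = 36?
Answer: 7643/43669 ≈ 0.17502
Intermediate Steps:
O(Q) = 112*Q
G = 121 (G = (-11)² = 121)
(G + (H - 1*(-15661)))/(39637 + O(T)) = (121 + (-8139 - 1*(-15661)))/(39637 + 112*36) = (121 + (-8139 + 15661))/(39637 + 4032) = (121 + 7522)/43669 = 7643*(1/43669) = 7643/43669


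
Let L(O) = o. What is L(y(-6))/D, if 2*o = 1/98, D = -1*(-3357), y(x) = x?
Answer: 1/657972 ≈ 1.5198e-6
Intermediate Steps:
D = 3357
o = 1/196 (o = (½)/98 = (½)*(1/98) = 1/196 ≈ 0.0051020)
L(O) = 1/196
L(y(-6))/D = (1/196)/3357 = (1/196)*(1/3357) = 1/657972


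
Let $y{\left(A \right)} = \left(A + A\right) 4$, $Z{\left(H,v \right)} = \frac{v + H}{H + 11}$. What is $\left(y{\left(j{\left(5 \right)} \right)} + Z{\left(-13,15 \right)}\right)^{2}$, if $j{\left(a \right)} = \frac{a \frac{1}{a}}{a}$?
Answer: $\frac{9}{25} \approx 0.36$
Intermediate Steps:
$Z{\left(H,v \right)} = \frac{H + v}{11 + H}$
$j{\left(a \right)} = \frac{1}{a}$ ($j{\left(a \right)} = 1 \frac{1}{a} = \frac{1}{a}$)
$y{\left(A \right)} = 8 A$ ($y{\left(A \right)} = 2 A 4 = 8 A$)
$\left(y{\left(j{\left(5 \right)} \right)} + Z{\left(-13,15 \right)}\right)^{2} = \left(\frac{8}{5} + \frac{-13 + 15}{11 - 13}\right)^{2} = \left(8 \cdot \frac{1}{5} + \frac{1}{-2} \cdot 2\right)^{2} = \left(\frac{8}{5} - 1\right)^{2} = \left(\frac{3}{5}\right)^{2} = \frac{9}{25}$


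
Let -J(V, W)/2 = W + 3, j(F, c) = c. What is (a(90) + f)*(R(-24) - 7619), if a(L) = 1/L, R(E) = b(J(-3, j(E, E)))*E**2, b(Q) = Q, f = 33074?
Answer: 49332202753/90 ≈ 5.4814e+8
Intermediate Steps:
J(V, W) = -6 - 2*W (J(V, W) = -2*(W + 3) = -2*(3 + W) = -6 - 2*W)
R(E) = E**2*(-6 - 2*E) (R(E) = (-6 - 2*E)*E**2 = E**2*(-6 - 2*E))
(a(90) + f)*(R(-24) - 7619) = (1/90 + 33074)*(2*(-24)**2*(-3 - 1*(-24)) - 7619) = (1/90 + 33074)*(2*576*(-3 + 24) - 7619) = 2976661*(2*576*21 - 7619)/90 = 2976661*(24192 - 7619)/90 = (2976661/90)*16573 = 49332202753/90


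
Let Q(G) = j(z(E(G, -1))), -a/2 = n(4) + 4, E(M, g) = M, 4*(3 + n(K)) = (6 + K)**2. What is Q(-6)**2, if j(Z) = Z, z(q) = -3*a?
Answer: 24336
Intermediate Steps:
n(K) = -3 + (6 + K)**2/4
a = -52 (a = -2*((-3 + (6 + 4)**2/4) + 4) = -2*((-3 + (1/4)*10**2) + 4) = -2*((-3 + (1/4)*100) + 4) = -2*((-3 + 25) + 4) = -2*(22 + 4) = -2*26 = -52)
z(q) = 156 (z(q) = -3*(-52) = 156)
Q(G) = 156
Q(-6)**2 = 156**2 = 24336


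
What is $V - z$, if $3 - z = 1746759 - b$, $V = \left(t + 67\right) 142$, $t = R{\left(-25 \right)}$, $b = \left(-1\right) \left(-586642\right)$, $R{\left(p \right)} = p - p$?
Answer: $1169628$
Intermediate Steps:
$R{\left(p \right)} = 0$
$b = 586642$
$t = 0$
$V = 9514$ ($V = \left(0 + 67\right) 142 = 67 \cdot 142 = 9514$)
$z = -1160114$ ($z = 3 - \left(1746759 - 586642\right) = 3 - 1160117 = -1160114$)
$V - z = 9514 - -1160114 = 9514 + 1160114 = 1169628$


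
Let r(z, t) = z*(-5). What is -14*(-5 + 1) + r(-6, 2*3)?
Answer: 86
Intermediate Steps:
r(z, t) = -5*z
-14*(-5 + 1) + r(-6, 2*3) = -14*(-5 + 1) - 5*(-6) = -14*(-4) + 30 = 56 + 30 = 86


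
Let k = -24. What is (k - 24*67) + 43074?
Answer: 41442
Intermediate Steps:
(k - 24*67) + 43074 = (-24 - 24*67) + 43074 = (-24 - 1608) + 43074 = -1632 + 43074 = 41442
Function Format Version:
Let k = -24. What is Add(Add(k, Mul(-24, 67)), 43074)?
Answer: 41442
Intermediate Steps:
Add(Add(k, Mul(-24, 67)), 43074) = Add(Add(-24, Mul(-24, 67)), 43074) = Add(Add(-24, -1608), 43074) = Add(-1632, 43074) = 41442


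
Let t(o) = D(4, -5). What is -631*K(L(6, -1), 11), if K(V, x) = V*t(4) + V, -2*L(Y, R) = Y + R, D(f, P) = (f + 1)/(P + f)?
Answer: -6310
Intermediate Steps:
D(f, P) = (1 + f)/(P + f)
t(o) = -5 (t(o) = (1 + 4)/(-5 + 4) = 5/(-1) = -1*5 = -5)
L(Y, R) = -R/2 - Y/2 (L(Y, R) = -(Y + R)/2 = -(R + Y)/2 = -R/2 - Y/2)
K(V, x) = -4*V (K(V, x) = V*(-5) + V = -5*V + V = -4*V)
-631*K(L(6, -1), 11) = -(-2524)*(-1/2*(-1) - 1/2*6) = -(-2524)*(1/2 - 3) = -(-2524)*(-5)/2 = -631*10 = -6310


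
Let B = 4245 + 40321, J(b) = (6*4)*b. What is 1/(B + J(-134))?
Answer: 1/41350 ≈ 2.4184e-5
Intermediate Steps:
J(b) = 24*b
B = 44566
1/(B + J(-134)) = 1/(44566 + 24*(-134)) = 1/(44566 - 3216) = 1/41350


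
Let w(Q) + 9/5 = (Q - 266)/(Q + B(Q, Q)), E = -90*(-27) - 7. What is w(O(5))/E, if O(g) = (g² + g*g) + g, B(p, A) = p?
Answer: -409/266530 ≈ -0.0015345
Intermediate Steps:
O(g) = g + 2*g² (O(g) = (g² + g²) + g = 2*g² + g = g + 2*g²)
E = 2423 (E = 2430 - 7 = 2423)
w(Q) = -9/5 + (-266 + Q)/(2*Q) (w(Q) = -9/5 + (Q - 266)/(Q + Q) = -9/5 + (-266 + Q)/((2*Q)) = -9/5 + (-266 + Q)*(1/(2*Q)) = -9/5 + (-266 + Q)/(2*Q))
w(O(5))/E = (-13/10 - 133*1/(5*(1 + 2*5)))/2423 = (-13/10 - 133*1/(5*(1 + 10)))*(1/2423) = (-13/10 - 133/(5*11))*(1/2423) = (-13/10 - 133/55)*(1/2423) = -409/110*1/2423 = -409/266530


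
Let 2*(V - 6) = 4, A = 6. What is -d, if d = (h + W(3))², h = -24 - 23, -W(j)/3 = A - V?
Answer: -1681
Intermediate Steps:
V = 8 (V = 6 + (½)*4 = 6 + 2 = 8)
W(j) = 6 (W(j) = -3*(6 - 1*8) = -3*(6 - 8) = -3*(-2) = 6)
h = -47
d = 1681 (d = (-47 + 6)² = (-41)² = 1681)
-d = -1*1681 = -1681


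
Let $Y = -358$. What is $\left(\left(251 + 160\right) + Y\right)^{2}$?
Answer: $2809$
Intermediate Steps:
$\left(\left(251 + 160\right) + Y\right)^{2} = \left(\left(251 + 160\right) - 358\right)^{2} = \left(411 - 358\right)^{2} = 53^{2} = 2809$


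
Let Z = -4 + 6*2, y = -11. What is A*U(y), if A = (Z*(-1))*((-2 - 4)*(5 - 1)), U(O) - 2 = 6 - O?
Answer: 3648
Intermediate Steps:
Z = 8 (Z = -4 + 12 = 8)
U(O) = 8 - O (U(O) = 2 + (6 - O) = 8 - O)
A = 192 (A = (8*(-1))*((-2 - 4)*(5 - 1)) = -(-48)*4 = -8*(-24) = 192)
A*U(y) = 192*(8 - 1*(-11)) = 192*(8 + 11) = 192*19 = 3648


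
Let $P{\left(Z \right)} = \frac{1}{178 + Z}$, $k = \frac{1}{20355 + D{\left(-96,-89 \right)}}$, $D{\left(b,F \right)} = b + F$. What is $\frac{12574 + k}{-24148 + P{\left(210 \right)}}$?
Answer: $- \frac{7028830102}{13498661565} \approx -0.52071$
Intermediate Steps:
$D{\left(b,F \right)} = F + b$
$k = \frac{1}{20170}$ ($k = \frac{1}{20355 - 185} = \frac{1}{20170} \approx 4.9579 \cdot 10^{-5}$)
$\frac{12574 + k}{-24148 + P{\left(210 \right)}} = \frac{12574 + \frac{1}{20170}}{-24148 + \frac{1}{178 + 210}} = \frac{253617581}{20170 \left(-24148 + \frac{1}{388}\right)} = \frac{253617581}{20170 \left(- \frac{9369423}{388}\right)} = \frac{253617581}{20170} \left(- \frac{388}{9369423}\right) = - \frac{7028830102}{13498661565}$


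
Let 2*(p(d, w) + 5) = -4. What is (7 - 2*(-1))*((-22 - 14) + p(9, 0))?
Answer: -387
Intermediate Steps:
p(d, w) = -7 (p(d, w) = -5 + (½)*(-4) = -5 - 2 = -7)
(7 - 2*(-1))*((-22 - 14) + p(9, 0)) = (7 - 2*(-1))*((-22 - 14) - 7) = (7 + 2)*(-36 - 7) = 9*(-43) = -387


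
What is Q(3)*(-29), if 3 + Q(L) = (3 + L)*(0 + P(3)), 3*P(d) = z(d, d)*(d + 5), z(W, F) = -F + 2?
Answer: 551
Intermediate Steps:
z(W, F) = 2 - F
P(d) = (2 - d)*(5 + d)/3 (P(d) = ((2 - d)*(d + 5))/3 = ((2 - d)*(5 + d))/3 = (2 - d)*(5 + d)/3)
Q(L) = -11 - 8*L/3 (Q(L) = -3 + (3 + L)*(0 - (-2 + 3)*(5 + 3)/3) = -3 + (3 + L)*(0 - ⅓*1*8) = -3 + (3 + L)*(0 - 8/3) = -3 + (3 + L)*(-8/3) = -3 + (-8 - 8*L/3) = -11 - 8*L/3)
Q(3)*(-29) = (-11 - 8/3*3)*(-29) = (-11 - 8)*(-29) = -19*(-29) = 551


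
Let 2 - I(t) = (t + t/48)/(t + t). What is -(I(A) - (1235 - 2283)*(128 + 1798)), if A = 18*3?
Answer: -193771151/96 ≈ -2.0185e+6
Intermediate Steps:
A = 54
I(t) = 143/96 (I(t) = 2 - (t + t/48)/(t + t) = 2 - (t + t/48)/(2*t) = 2 - 49*t/48*1/(2*t) = 2 - 1*49/96 = 2 - 49/96 = 143/96)
-(I(A) - (1235 - 2283)*(128 + 1798)) = -(143/96 - (1235 - 2283)*(128 + 1798)) = -(143/96 - (-1048)*1926) = -(143/96 - 1*(-2018448)) = -(143/96 + 2018448) = -1*193771151/96 = -193771151/96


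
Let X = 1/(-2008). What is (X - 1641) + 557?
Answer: -2176673/2008 ≈ -1084.0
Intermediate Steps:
X = -1/2008 ≈ -0.00049801
(X - 1641) + 557 = (-1/2008 - 1641) + 557 = -3295129/2008 + 557 = -2176673/2008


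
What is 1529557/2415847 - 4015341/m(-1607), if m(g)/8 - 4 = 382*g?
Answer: 17212042753547/11864127983120 ≈ 1.4508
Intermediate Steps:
m(g) = 32 + 3056*g (m(g) = 32 + 8*(382*g) = 32 + 3056*g)
1529557/2415847 - 4015341/m(-1607) = 1529557/2415847 - 4015341/(32 + 3056*(-1607)) = 1529557*(1/2415847) - 4015341/(32 - 4910992) = 1529557/2415847 - 4015341/(-4910960) = 1529557/2415847 - 4015341*(-1/4910960) = 1529557/2415847 + 4015341/4910960 = 17212042753547/11864127983120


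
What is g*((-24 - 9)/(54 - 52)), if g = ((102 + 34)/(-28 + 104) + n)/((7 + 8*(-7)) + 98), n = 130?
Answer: -41316/931 ≈ -44.378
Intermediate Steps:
g = 2504/931 (g = ((102 + 34)/(-28 + 104) + 130)/((7 + 8*(-7)) + 98) = (136/76 + 130)/((7 - 56) + 98) = (136*(1/76) + 130)/(-49 + 98) = (34/19 + 130)/49 = (2504/19)*(1/49) = 2504/931 ≈ 2.6896)
g*((-24 - 9)/(54 - 52)) = 2504*((-24 - 9)/(54 - 52))/931 = 2504*(-33/2)/931 = 2504*(-33*½)/931 = (2504/931)*(-33/2) = -41316/931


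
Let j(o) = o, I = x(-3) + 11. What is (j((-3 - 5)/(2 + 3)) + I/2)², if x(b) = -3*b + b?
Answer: 4761/100 ≈ 47.610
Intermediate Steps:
x(b) = -2*b
I = 17 (I = -2*(-3) + 11 = 6 + 11 = 17)
(j((-3 - 5)/(2 + 3)) + I/2)² = ((-3 - 5)/(2 + 3) + 17/2)² = (-8/5 + 17*(½))² = (-8*⅕ + 17/2)² = (-8/5 + 17/2)² = (69/10)² = 4761/100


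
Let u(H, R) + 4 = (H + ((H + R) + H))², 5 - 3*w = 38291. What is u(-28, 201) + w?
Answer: 923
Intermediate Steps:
w = -12762 (w = 5/3 - ⅓*38291 = 5/3 - 38291/3 = -12762)
u(H, R) = -4 + (R + 3*H)² (u(H, R) = -4 + (H + ((H + R) + H))² = -4 + (H + (R + 2*H))² = -4 + (R + 3*H)²)
u(-28, 201) + w = (-4 + (201 + 3*(-28))²) - 12762 = (-4 + (201 - 84)²) - 12762 = (-4 + 117²) - 12762 = (-4 + 13689) - 12762 = 13685 - 12762 = 923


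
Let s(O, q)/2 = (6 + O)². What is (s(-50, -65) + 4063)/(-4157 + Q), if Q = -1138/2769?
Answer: -21972015/11511871 ≈ -1.9086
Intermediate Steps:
s(O, q) = 2*(6 + O)²
Q = -1138/2769 (Q = -1138*1/2769 = -1138/2769 ≈ -0.41098)
(s(-50, -65) + 4063)/(-4157 + Q) = (2*(6 - 50)² + 4063)/(-4157 - 1138/2769) = (2*(-44)² + 4063)/(-11511871/2769) = (2*1936 + 4063)*(-2769/11511871) = (3872 + 4063)*(-2769/11511871) = 7935*(-2769/11511871) = -21972015/11511871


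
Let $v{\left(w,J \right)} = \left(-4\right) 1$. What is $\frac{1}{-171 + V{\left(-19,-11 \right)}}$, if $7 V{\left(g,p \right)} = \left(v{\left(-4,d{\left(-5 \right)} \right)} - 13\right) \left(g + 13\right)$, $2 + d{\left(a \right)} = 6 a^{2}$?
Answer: $- \frac{7}{1095} \approx -0.0063927$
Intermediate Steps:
$d{\left(a \right)} = -2 + 6 a^{2}$
$v{\left(w,J \right)} = -4$
$V{\left(g,p \right)} = - \frac{221}{7} - \frac{17 g}{7}$ ($V{\left(g,p \right)} = \frac{\left(-4 - 13\right) \left(g + 13\right)}{7} = \frac{\left(-17\right) \left(13 + g\right)}{7} = \frac{-221 - 17 g}{7} = - \frac{221}{7} - \frac{17 g}{7}$)
$\frac{1}{-171 + V{\left(-19,-11 \right)}} = \frac{1}{-171 - - \frac{102}{7}} = \frac{1}{-171 + \left(- \frac{221}{7} + \frac{323}{7}\right)} = \frac{1}{-171 + \frac{102}{7}} = \frac{1}{- \frac{1095}{7}} = - \frac{7}{1095}$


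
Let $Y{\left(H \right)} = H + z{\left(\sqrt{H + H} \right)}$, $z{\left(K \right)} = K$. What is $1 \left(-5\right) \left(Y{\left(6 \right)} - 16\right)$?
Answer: $50 - 10 \sqrt{3} \approx 32.68$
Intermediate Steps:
$Y{\left(H \right)} = H + \sqrt{2} \sqrt{H}$ ($Y{\left(H \right)} = H + \sqrt{H + H} = H + \sqrt{2 H} = H + \sqrt{2} \sqrt{H}$)
$1 \left(-5\right) \left(Y{\left(6 \right)} - 16\right) = 1 \left(-5\right) \left(\left(6 + \sqrt{2} \sqrt{6}\right) - 16\right) = - 5 \left(\left(6 + 2 \sqrt{3}\right) - 16\right) = - 5 \left(-10 + 2 \sqrt{3}\right) = 50 - 10 \sqrt{3}$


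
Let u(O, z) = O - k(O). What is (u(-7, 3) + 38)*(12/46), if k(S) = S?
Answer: 228/23 ≈ 9.9130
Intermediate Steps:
u(O, z) = 0 (u(O, z) = O - O = 0)
(u(-7, 3) + 38)*(12/46) = (0 + 38)*(12/46) = 38*(12*(1/46)) = 38*(6/23) = 228/23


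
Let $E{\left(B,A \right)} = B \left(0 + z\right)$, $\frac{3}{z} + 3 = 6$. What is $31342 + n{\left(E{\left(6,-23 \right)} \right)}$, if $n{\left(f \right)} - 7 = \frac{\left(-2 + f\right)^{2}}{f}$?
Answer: $\frac{94055}{3} \approx 31352.0$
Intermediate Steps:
$z = 1$ ($z = \frac{3}{-3 + 6} = \frac{3}{3} = 3 \cdot \frac{1}{3} = 1$)
$E{\left(B,A \right)} = B$ ($E{\left(B,A \right)} = B \left(0 + 1\right) = B 1 = B$)
$n{\left(f \right)} = 7 + \frac{\left(-2 + f\right)^{2}}{f}$
$31342 + n{\left(E{\left(6,-23 \right)} \right)} = 31342 + \left(7 + \frac{\left(-2 + 6\right)^{2}}{6}\right) = 31342 + \left(7 + \frac{4^{2}}{6}\right) = 31342 + \left(7 + \frac{1}{6} \cdot 16\right) = 31342 + \left(7 + \frac{8}{3}\right) = 31342 + \frac{29}{3} = \frac{94055}{3}$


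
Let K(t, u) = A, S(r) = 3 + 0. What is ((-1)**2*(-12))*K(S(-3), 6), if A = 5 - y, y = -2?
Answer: -84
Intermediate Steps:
S(r) = 3
A = 7 (A = 5 - 1*(-2) = 5 + 2 = 7)
K(t, u) = 7
((-1)**2*(-12))*K(S(-3), 6) = ((-1)**2*(-12))*7 = (1*(-12))*7 = -12*7 = -84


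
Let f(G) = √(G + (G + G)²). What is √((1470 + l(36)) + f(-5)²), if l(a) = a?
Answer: √1601 ≈ 40.013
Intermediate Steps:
f(G) = √(G + 4*G²) (f(G) = √(G + (2*G)²) = √(G + 4*G²))
√((1470 + l(36)) + f(-5)²) = √((1470 + 36) + (√(-5*(1 + 4*(-5))))²) = √(1506 + (√(-5*(1 - 20)))²) = √(1506 + (√(-5*(-19)))²) = √(1506 + (√95)²) = √(1506 + 95) = √1601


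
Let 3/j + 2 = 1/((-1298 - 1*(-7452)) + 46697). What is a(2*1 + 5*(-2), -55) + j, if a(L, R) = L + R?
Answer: -6817716/105701 ≈ -64.500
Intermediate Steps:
j = -158553/105701 (j = 3/(-2 + 1/((-1298 - 1*(-7452)) + 46697)) = 3/(-2 + 1/((-1298 + 7452) + 46697)) = 3/(-2 + 1/(6154 + 46697)) = 3/(-2 + 1/52851) = 3/(-105701/52851) = 3*(-52851/105701) = -158553/105701 ≈ -1.5000)
a(2*1 + 5*(-2), -55) + j = ((2*1 + 5*(-2)) - 55) - 158553/105701 = ((2 - 10) - 55) - 158553/105701 = (-8 - 55) - 158553/105701 = -63 - 158553/105701 = -6817716/105701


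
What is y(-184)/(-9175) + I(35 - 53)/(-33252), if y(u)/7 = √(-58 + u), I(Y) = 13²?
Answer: -169/33252 - 77*I*√2/9175 ≈ -0.0050824 - 0.011869*I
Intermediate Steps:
I(Y) = 169
y(u) = 7*√(-58 + u)
y(-184)/(-9175) + I(35 - 53)/(-33252) = (7*√(-58 - 184))/(-9175) + 169/(-33252) = (7*√(-242))*(-1/9175) + 169*(-1/33252) = (7*(11*I*√2))*(-1/9175) - 169/33252 = (77*I*√2)*(-1/9175) - 169/33252 = -77*I*√2/9175 - 169/33252 = -169/33252 - 77*I*√2/9175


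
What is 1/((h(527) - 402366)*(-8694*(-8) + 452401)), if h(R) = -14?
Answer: -1/210023448140 ≈ -4.7614e-12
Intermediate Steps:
1/((h(527) - 402366)*(-8694*(-8) + 452401)) = 1/((-14 - 402366)*(-8694*(-8) + 452401)) = 1/(-402380*(69552 + 452401)) = 1/(-402380*521953) = 1/(-210023448140) = -1/210023448140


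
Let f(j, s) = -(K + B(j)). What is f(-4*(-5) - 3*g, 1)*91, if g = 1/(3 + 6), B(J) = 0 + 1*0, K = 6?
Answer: -546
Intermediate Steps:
B(J) = 0 (B(J) = 0 + 0 = 0)
g = ⅑ (g = 1/9 = ⅑ ≈ 0.11111)
f(j, s) = -6 (f(j, s) = -(6 + 0) = -1*6 = -6)
f(-4*(-5) - 3*g, 1)*91 = -6*91 = -546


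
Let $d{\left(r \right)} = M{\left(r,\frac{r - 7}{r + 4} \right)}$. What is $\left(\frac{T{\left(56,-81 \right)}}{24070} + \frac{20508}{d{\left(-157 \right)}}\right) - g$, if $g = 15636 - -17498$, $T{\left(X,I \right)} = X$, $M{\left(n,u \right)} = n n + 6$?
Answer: $- \frac{1966273978566}{59344585} \approx -33133.0$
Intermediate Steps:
$M{\left(n,u \right)} = 6 + n^{2}$ ($M{\left(n,u \right)} = n^{2} + 6 = 6 + n^{2}$)
$d{\left(r \right)} = 6 + r^{2}$
$g = 33134$ ($g = 15636 + 17498 = 33134$)
$\left(\frac{T{\left(56,-81 \right)}}{24070} + \frac{20508}{d{\left(-157 \right)}}\right) - g = \left(\frac{56}{24070} + \frac{20508}{6 + \left(-157\right)^{2}}\right) - 33134 = \left(56 \cdot \frac{1}{24070} + \frac{20508}{6 + 24649}\right) - 33134 = \left(\frac{28}{12035} + \frac{20508}{24655}\right) - 33134 = \frac{49500824}{59344585} - 33134 = - \frac{1966273978566}{59344585}$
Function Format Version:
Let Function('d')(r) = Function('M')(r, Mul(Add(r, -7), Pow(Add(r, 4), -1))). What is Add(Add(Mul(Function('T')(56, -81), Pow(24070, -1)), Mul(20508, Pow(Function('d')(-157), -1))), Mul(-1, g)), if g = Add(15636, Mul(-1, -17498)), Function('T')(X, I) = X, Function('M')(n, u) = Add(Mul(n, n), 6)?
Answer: Rational(-1966273978566, 59344585) ≈ -33133.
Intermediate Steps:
Function('M')(n, u) = Add(6, Pow(n, 2)) (Function('M')(n, u) = Add(Pow(n, 2), 6) = Add(6, Pow(n, 2)))
Function('d')(r) = Add(6, Pow(r, 2))
g = 33134 (g = Add(15636, 17498) = 33134)
Add(Add(Mul(Function('T')(56, -81), Pow(24070, -1)), Mul(20508, Pow(Function('d')(-157), -1))), Mul(-1, g)) = Add(Add(Mul(56, Pow(24070, -1)), Mul(20508, Pow(Add(6, Pow(-157, 2)), -1))), Mul(-1, 33134)) = Add(Add(Mul(56, Rational(1, 24070)), Mul(20508, Pow(Add(6, 24649), -1))), -33134) = Add(Add(Rational(28, 12035), Mul(20508, Pow(24655, -1))), -33134) = Add(Add(Rational(28, 12035), Mul(20508, Rational(1, 24655))), -33134) = Add(Add(Rational(28, 12035), Rational(20508, 24655)), -33134) = Add(Rational(49500824, 59344585), -33134) = Rational(-1966273978566, 59344585)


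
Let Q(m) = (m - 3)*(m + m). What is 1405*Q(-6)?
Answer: 151740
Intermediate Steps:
Q(m) = 2*m*(-3 + m) (Q(m) = (-3 + m)*(2*m) = 2*m*(-3 + m))
1405*Q(-6) = 1405*(2*(-6)*(-3 - 6)) = 1405*(2*(-6)*(-9)) = 1405*108 = 151740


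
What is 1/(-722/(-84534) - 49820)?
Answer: -42267/2105741579 ≈ -2.0072e-5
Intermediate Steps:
1/(-722/(-84534) - 49820) = 1/(-722*(-1/84534) - 49820) = 1/(361/42267 - 49820) = 1/(-2105741579/42267) = -42267/2105741579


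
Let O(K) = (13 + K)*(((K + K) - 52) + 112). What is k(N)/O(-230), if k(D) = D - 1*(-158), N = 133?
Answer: 291/86800 ≈ 0.0033525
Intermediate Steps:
k(D) = 158 + D (k(D) = D + 158 = 158 + D)
O(K) = (13 + K)*(60 + 2*K) (O(K) = (13 + K)*((2*K - 52) + 112) = (13 + K)*((-52 + 2*K) + 112) = (13 + K)*(60 + 2*K))
k(N)/O(-230) = (158 + 133)/(780 + 2*(-230)² + 86*(-230)) = 291/(780 + 2*52900 - 19780) = 291/(780 + 105800 - 19780) = 291/86800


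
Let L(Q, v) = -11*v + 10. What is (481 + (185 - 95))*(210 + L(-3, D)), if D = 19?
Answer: 6281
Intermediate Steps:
L(Q, v) = 10 - 11*v
(481 + (185 - 95))*(210 + L(-3, D)) = (481 + (185 - 95))*(210 + (10 - 11*19)) = (481 + 90)*(210 + (10 - 209)) = 571*(210 - 199) = 571*11 = 6281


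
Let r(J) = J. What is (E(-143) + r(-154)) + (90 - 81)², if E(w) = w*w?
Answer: 20376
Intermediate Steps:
E(w) = w²
(E(-143) + r(-154)) + (90 - 81)² = ((-143)² - 154) + (90 - 81)² = (20449 - 154) + 9² = 20295 + 81 = 20376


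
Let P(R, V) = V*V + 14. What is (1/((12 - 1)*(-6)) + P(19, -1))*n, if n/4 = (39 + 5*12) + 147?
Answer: 162196/11 ≈ 14745.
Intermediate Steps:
P(R, V) = 14 + V² (P(R, V) = V² + 14 = 14 + V²)
n = 984 (n = 4*((39 + 5*12) + 147) = 4*((39 + 60) + 147) = 4*(99 + 147) = 4*246 = 984)
(1/((12 - 1)*(-6)) + P(19, -1))*n = (1/((12 - 1)*(-6)) + (14 + (-1)²))*984 = (1/(11*(-6)) + (14 + 1))*984 = (1/(-66) + 15)*984 = (-1/66 + 15)*984 = (989/66)*984 = 162196/11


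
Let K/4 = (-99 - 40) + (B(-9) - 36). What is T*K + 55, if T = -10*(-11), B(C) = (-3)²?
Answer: -72985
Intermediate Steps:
B(C) = 9
T = 110
K = -664 (K = 4*((-99 - 40) + (9 - 36)) = 4*(-139 - 27) = 4*(-166) = -664)
T*K + 55 = 110*(-664) + 55 = -73040 + 55 = -72985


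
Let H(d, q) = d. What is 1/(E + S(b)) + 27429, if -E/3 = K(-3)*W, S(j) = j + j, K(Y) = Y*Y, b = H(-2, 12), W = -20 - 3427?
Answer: 2552679886/93065 ≈ 27429.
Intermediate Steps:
W = -3447
b = -2
K(Y) = Y²
S(j) = 2*j
E = 93069 (E = -3*(-3)²*(-3447) = -27*(-3447) = -3*(-31023) = 93069)
1/(E + S(b)) + 27429 = 1/(93069 + 2*(-2)) + 27429 = 1/(93069 - 4) + 27429 = 1/93065 + 27429 = 2552679886/93065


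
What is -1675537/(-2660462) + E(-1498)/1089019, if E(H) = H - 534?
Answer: 1819285569419/2897293666778 ≈ 0.62793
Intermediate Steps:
E(H) = -534 + H
-1675537/(-2660462) + E(-1498)/1089019 = -1675537/(-2660462) + (-534 - 1498)/1089019 = -1675537*(-1/2660462) - 2032*1/1089019 = 1675537/2660462 - 2032/1089019 = 1819285569419/2897293666778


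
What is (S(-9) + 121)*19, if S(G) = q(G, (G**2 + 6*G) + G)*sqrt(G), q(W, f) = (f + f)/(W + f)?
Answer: 2299 + 228*I ≈ 2299.0 + 228.0*I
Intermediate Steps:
q(W, f) = 2*f/(W + f) (q(W, f) = (2*f)/(W + f) = 2*f/(W + f))
S(G) = 2*sqrt(G)*(G**2 + 7*G)/(G**2 + 8*G) (S(G) = (2*((G**2 + 6*G) + G)/(G + ((G**2 + 6*G) + G)))*sqrt(G) = (2*(G**2 + 7*G)/(G + (G**2 + 7*G)))*sqrt(G) = (2*(G**2 + 7*G)/(G**2 + 8*G))*sqrt(G) = 2*sqrt(G)*(G**2 + 7*G)/(G**2 + 8*G))
(S(-9) + 121)*19 = (2*sqrt(-9)*(7 - 9)/(8 - 9) + 121)*19 = (2*(3*I)*(-2)/(-1) + 121)*19 = (2*(3*I)*(-1)*(-2) + 121)*19 = (12*I + 121)*19 = (121 + 12*I)*19 = 2299 + 228*I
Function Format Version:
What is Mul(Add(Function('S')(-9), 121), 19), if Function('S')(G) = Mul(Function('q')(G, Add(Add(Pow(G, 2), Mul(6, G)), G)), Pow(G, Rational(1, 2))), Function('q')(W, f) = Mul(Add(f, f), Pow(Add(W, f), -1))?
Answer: Add(2299, Mul(228, I)) ≈ Add(2299.0, Mul(228.00, I))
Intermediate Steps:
Function('q')(W, f) = Mul(2, f, Pow(Add(W, f), -1)) (Function('q')(W, f) = Mul(Mul(2, f), Pow(Add(W, f), -1)) = Mul(2, f, Pow(Add(W, f), -1)))
Function('S')(G) = Mul(2, Pow(G, Rational(1, 2)), Pow(Add(Pow(G, 2), Mul(8, G)), -1), Add(Pow(G, 2), Mul(7, G))) (Function('S')(G) = Mul(Mul(2, Add(Add(Pow(G, 2), Mul(6, G)), G), Pow(Add(G, Add(Add(Pow(G, 2), Mul(6, G)), G)), -1)), Pow(G, Rational(1, 2))) = Mul(Mul(2, Add(Pow(G, 2), Mul(7, G)), Pow(Add(G, Add(Pow(G, 2), Mul(7, G))), -1)), Pow(G, Rational(1, 2))) = Mul(Mul(2, Add(Pow(G, 2), Mul(7, G)), Pow(Add(Pow(G, 2), Mul(8, G)), -1)), Pow(G, Rational(1, 2))) = Mul(Mul(2, Pow(Add(Pow(G, 2), Mul(8, G)), -1), Add(Pow(G, 2), Mul(7, G))), Pow(G, Rational(1, 2))) = Mul(2, Pow(G, Rational(1, 2)), Pow(Add(Pow(G, 2), Mul(8, G)), -1), Add(Pow(G, 2), Mul(7, G))))
Mul(Add(Function('S')(-9), 121), 19) = Mul(Add(Mul(2, Pow(-9, Rational(1, 2)), Pow(Add(8, -9), -1), Add(7, -9)), 121), 19) = Mul(Add(Mul(2, Mul(3, I), Pow(-1, -1), -2), 121), 19) = Mul(Add(Mul(2, Mul(3, I), -1, -2), 121), 19) = Mul(Add(Mul(12, I), 121), 19) = Mul(Add(121, Mul(12, I)), 19) = Add(2299, Mul(228, I))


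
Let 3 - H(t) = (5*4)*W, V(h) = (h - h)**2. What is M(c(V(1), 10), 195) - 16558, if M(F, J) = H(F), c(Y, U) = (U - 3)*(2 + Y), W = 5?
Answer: -16655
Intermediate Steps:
V(h) = 0 (V(h) = 0**2 = 0)
H(t) = -97 (H(t) = 3 - 5*4*5 = 3 - 20*5 = 3 - 1*100 = 3 - 100 = -97)
c(Y, U) = (-3 + U)*(2 + Y)
M(F, J) = -97
M(c(V(1), 10), 195) - 16558 = -97 - 16558 = -16655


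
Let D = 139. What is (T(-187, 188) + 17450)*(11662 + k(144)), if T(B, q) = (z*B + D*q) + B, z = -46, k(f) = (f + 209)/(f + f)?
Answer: 174658390973/288 ≈ 6.0645e+8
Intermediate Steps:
k(f) = (209 + f)/(2*f) (k(f) = (209 + f)/((2*f)) = (209 + f)*(1/(2*f)) = (209 + f)/(2*f))
T(B, q) = -45*B + 139*q (T(B, q) = (-46*B + 139*q) + B = -45*B + 139*q)
(T(-187, 188) + 17450)*(11662 + k(144)) = ((-45*(-187) + 139*188) + 17450)*(11662 + (1/2)*(209 + 144)/144) = ((8415 + 26132) + 17450)*(11662 + (1/2)*(1/144)*353) = (34547 + 17450)*(11662 + 353/288) = 51997*(3359009/288) = 174658390973/288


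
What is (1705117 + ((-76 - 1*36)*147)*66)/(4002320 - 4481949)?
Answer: -618493/479629 ≈ -1.2895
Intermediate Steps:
(1705117 + ((-76 - 1*36)*147)*66)/(4002320 - 4481949) = (1705117 + ((-76 - 36)*147)*66)/(-479629) = (1705117 - 112*147*66)*(-1/479629) = (1705117 - 16464*66)*(-1/479629) = (1705117 - 1086624)*(-1/479629) = 618493*(-1/479629) = -618493/479629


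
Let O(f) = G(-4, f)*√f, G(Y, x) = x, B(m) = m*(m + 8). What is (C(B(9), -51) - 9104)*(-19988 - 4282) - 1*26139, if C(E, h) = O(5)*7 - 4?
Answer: 221025021 - 849450*√5 ≈ 2.1913e+8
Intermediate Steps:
B(m) = m*(8 + m)
O(f) = f^(3/2) (O(f) = f*√f = f^(3/2))
C(E, h) = -4 + 35*√5 (C(E, h) = 5^(3/2)*7 - 4 = (5*√5)*7 - 4 = 35*√5 - 4 = -4 + 35*√5)
(C(B(9), -51) - 9104)*(-19988 - 4282) - 1*26139 = ((-4 + 35*√5) - 9104)*(-19988 - 4282) - 1*26139 = (-9108 + 35*√5)*(-24270) - 26139 = (221051160 - 849450*√5) - 26139 = 221025021 - 849450*√5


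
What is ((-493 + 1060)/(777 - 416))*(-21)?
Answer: -11907/361 ≈ -32.983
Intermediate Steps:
((-493 + 1060)/(777 - 416))*(-21) = (567/361)*(-21) = -11907/361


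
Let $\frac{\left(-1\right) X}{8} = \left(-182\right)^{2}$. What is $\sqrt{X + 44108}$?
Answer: $2 i \sqrt{55221} \approx 469.98 i$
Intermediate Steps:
$X = -264992$ ($X = - 8 \left(-182\right)^{2} = \left(-8\right) 33124 = -264992$)
$\sqrt{X + 44108} = \sqrt{-264992 + 44108} = \sqrt{-220884} = 2 i \sqrt{55221}$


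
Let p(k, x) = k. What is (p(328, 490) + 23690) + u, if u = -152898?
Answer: -128880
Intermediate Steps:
(p(328, 490) + 23690) + u = (328 + 23690) - 152898 = 24018 - 152898 = -128880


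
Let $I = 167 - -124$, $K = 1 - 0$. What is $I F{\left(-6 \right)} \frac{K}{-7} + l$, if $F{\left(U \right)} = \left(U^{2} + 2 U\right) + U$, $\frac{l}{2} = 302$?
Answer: $- \frac{1010}{7} \approx -144.29$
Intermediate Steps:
$l = 604$ ($l = 2 \cdot 302 = 604$)
$K = 1$ ($K = 1 + 0 = 1$)
$F{\left(U \right)} = U^{2} + 3 U$
$I = 291$ ($I = 167 + 124 = 291$)
$I F{\left(-6 \right)} \frac{K}{-7} + l = 291 - 6 \left(3 - 6\right) 1 \frac{1}{-7} + 604 = 291 \left(-6\right) \left(-3\right) 1 \left(- \frac{1}{7}\right) + 604 = 291 \cdot 18 \left(- \frac{1}{7}\right) + 604 = 291 \left(- \frac{18}{7}\right) + 604 = - \frac{5238}{7} + 604 = - \frac{1010}{7}$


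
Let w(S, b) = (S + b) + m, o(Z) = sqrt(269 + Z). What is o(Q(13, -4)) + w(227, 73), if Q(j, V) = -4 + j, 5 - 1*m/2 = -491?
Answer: 1292 + sqrt(278) ≈ 1308.7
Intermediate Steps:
m = 992 (m = 10 - 2*(-491) = 10 + 982 = 992)
w(S, b) = 992 + S + b (w(S, b) = (S + b) + 992 = 992 + S + b)
o(Q(13, -4)) + w(227, 73) = sqrt(269 + (-4 + 13)) + (992 + 227 + 73) = sqrt(269 + 9) + 1292 = sqrt(278) + 1292 = 1292 + sqrt(278)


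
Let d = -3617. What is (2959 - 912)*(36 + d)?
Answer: -7330307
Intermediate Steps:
(2959 - 912)*(36 + d) = (2959 - 912)*(36 - 3617) = 2047*(-3581) = -7330307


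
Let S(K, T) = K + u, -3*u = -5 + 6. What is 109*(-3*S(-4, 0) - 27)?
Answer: -1526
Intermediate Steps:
u = -1/3 (u = -(-5 + 6)/3 = -1/3*1 = -1/3 ≈ -0.33333)
S(K, T) = -1/3 + K (S(K, T) = K - 1/3 = -1/3 + K)
109*(-3*S(-4, 0) - 27) = 109*(-3*(-1/3 - 4) - 27) = 109*(-3*(-13/3) - 27) = 109*(13 - 27) = 109*(-14) = -1526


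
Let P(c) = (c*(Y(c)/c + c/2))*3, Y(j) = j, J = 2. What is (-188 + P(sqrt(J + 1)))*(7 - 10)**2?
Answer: -3303/2 + 27*sqrt(3) ≈ -1604.7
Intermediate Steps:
P(c) = 3*c*(1 + c/2) (P(c) = (c*(c/c + c/2))*3 = (c*(1 + c*(1/2)))*3 = (c*(1 + c/2))*3 = 3*c*(1 + c/2))
(-188 + P(sqrt(J + 1)))*(7 - 10)**2 = (-188 + 3*sqrt(2 + 1)*(2 + sqrt(2 + 1))/2)*(7 - 10)**2 = (-188 + 3*sqrt(3)*(2 + sqrt(3))/2)*(-3)**2 = (-188 + 3*sqrt(3)*(2 + sqrt(3))/2)*9 = -1692 + 27*sqrt(3)*(2 + sqrt(3))/2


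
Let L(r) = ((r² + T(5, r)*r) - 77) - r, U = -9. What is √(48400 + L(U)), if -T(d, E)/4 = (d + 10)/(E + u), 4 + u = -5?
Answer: √48383 ≈ 219.96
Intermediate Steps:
u = -9 (u = -4 - 5 = -9)
T(d, E) = -4*(10 + d)/(-9 + E) (T(d, E) = -4*(d + 10)/(E - 9) = -4*(10 + d)/(-9 + E))
L(r) = -77 + r² - r - 60*r/(-9 + r) (L(r) = ((r² + (4*(-10 - 1*5)/(-9 + r))*r) - 77) - r = ((r² + (4*(-10 - 5)/(-9 + r))*r) - 77) - r = ((r² + (4*(-15)/(-9 + r))*r) - 77) - r = ((r² + (-60/(-9 + r))*r) - 77) - r = ((r² - 60*r/(-9 + r)) - 77) - r = (-77 + r² - 60*r/(-9 + r)) - r = -77 + r² - r - 60*r/(-9 + r))
√(48400 + L(U)) = √(48400 + (-60*(-9) + (-9 - 9)*(-77 + (-9)² - 1*(-9)))/(-9 - 9)) = √(48400 + (540 - 18*(-77 + 81 + 9))/(-18)) = √(48400 - (540 - 18*13)/18) = √(48400 - (540 - 234)/18) = √(48400 - 1/18*306) = √(48400 - 17) = √48383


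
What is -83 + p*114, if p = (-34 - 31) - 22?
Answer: -10001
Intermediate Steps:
p = -87 (p = -65 - 22 = -87)
-83 + p*114 = -83 - 87*114 = -83 - 9918 = -10001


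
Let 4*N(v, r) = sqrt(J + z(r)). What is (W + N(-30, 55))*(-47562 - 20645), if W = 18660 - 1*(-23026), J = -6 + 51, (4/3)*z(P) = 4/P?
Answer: -2843277002 - 68207*sqrt(136290)/220 ≈ -2.8434e+9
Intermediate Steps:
z(P) = 3/P (z(P) = 3*(4/P)/4 = 3/P)
J = 45
W = 41686 (W = 18660 + 23026 = 41686)
N(v, r) = sqrt(45 + 3/r)/4
(W + N(-30, 55))*(-47562 - 20645) = (41686 + sqrt(45 + 3/55)/4)*(-47562 - 20645) = (41686 + sqrt(45 + 3*(1/55))/4)*(-68207) = (41686 + sqrt(45 + 3/55)/4)*(-68207) = (41686 + sqrt(2478/55)/4)*(-68207) = (41686 + (sqrt(136290)/55)/4)*(-68207) = (41686 + sqrt(136290)/220)*(-68207) = -2843277002 - 68207*sqrt(136290)/220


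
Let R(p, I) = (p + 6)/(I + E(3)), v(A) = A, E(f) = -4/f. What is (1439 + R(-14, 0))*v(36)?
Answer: 52020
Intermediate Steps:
R(p, I) = (6 + p)/(-4/3 + I) (R(p, I) = (p + 6)/(I - 4/3) = (6 + p)/(I - 4*⅓) = (6 + p)/(I - 4/3) = (6 + p)/(-4/3 + I))
(1439 + R(-14, 0))*v(36) = (1439 + 3*(6 - 14)/(-4 + 3*0))*36 = (1439 + 3*(-8)/(-4 + 0))*36 = (1439 + 3*(-8)/(-4))*36 = (1439 + 3*(-¼)*(-8))*36 = (1439 + 6)*36 = 1445*36 = 52020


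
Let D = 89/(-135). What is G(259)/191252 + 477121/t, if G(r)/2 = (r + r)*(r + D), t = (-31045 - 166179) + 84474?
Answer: -412248297871/145554725250 ≈ -2.8323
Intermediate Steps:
D = -89/135 (D = 89*(-1/135) = -89/135 ≈ -0.65926)
t = -112750 (t = -197224 + 84474 = -112750)
G(r) = 4*r*(-89/135 + r) (G(r) = 2*((r + r)*(r - 89/135)) = 2*((2*r)*(-89/135 + r)) = 2*(2*r*(-89/135 + r)) = 4*r*(-89/135 + r))
G(259)/191252 + 477121/t = ((4/135)*259*(-89 + 135*259))/191252 + 477121/(-112750) = ((4/135)*259*(-89 + 34965))*(1/191252) + 477121*(-1/112750) = ((4/135)*259*34876)*(1/191252) - 477121/112750 = (36131536/135)*(1/191252) - 477121/112750 = 9032884/6454755 - 477121/112750 = -412248297871/145554725250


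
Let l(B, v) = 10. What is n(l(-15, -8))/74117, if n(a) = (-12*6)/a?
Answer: -36/370585 ≈ -9.7144e-5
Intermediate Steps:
n(a) = -72/a
n(l(-15, -8))/74117 = -72/10/74117 = -72*⅒*(1/74117) = -36/5*1/74117 = -36/370585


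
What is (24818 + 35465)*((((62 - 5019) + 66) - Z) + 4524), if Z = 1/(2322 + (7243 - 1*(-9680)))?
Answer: -425773765228/19245 ≈ -2.2124e+7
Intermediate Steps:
Z = 1/19245 (Z = 1/(2322 + (7243 + 9680)) = 1/(2322 + 16923) = 1/19245 ≈ 5.1962e-5)
(24818 + 35465)*((((62 - 5019) + 66) - Z) + 4524) = (24818 + 35465)*((((62 - 5019) + 66) - 1*1/19245) + 4524) = 60283*(((-4957 + 66) - 1/19245) + 4524) = 60283*((-4891 - 1/19245) + 4524) = 60283*(-94127296/19245 + 4524) = 60283*(-7062916/19245) = -425773765228/19245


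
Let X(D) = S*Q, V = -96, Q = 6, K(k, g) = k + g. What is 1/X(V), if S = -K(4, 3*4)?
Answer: -1/96 ≈ -0.010417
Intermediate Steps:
K(k, g) = g + k
S = -16 (S = -(3*4 + 4) = -(12 + 4) = -1*16 = -16)
X(D) = -96 (X(D) = -16*6 = -96)
1/X(V) = 1/(-96) = -1/96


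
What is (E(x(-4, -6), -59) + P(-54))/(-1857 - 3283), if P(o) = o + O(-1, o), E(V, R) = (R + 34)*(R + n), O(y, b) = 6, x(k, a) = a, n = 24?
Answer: -827/5140 ≈ -0.16089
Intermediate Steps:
E(V, R) = (24 + R)*(34 + R) (E(V, R) = (R + 34)*(R + 24) = (34 + R)*(24 + R) = (24 + R)*(34 + R))
P(o) = 6 + o (P(o) = o + 6 = 6 + o)
(E(x(-4, -6), -59) + P(-54))/(-1857 - 3283) = ((816 + (-59)² + 58*(-59)) + (6 - 54))/(-1857 - 3283) = ((816 + 3481 - 3422) - 48)/(-5140) = (875 - 48)*(-1/5140) = 827*(-1/5140) = -827/5140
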